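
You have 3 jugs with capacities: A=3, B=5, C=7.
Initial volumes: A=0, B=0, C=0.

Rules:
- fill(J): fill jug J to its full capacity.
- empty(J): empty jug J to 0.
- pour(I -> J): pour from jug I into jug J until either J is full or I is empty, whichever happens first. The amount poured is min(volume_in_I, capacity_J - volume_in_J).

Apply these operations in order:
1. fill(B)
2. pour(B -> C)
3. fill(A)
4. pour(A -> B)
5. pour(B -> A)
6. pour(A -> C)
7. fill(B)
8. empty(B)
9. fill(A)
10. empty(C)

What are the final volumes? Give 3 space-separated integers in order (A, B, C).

Answer: 3 0 0

Derivation:
Step 1: fill(B) -> (A=0 B=5 C=0)
Step 2: pour(B -> C) -> (A=0 B=0 C=5)
Step 3: fill(A) -> (A=3 B=0 C=5)
Step 4: pour(A -> B) -> (A=0 B=3 C=5)
Step 5: pour(B -> A) -> (A=3 B=0 C=5)
Step 6: pour(A -> C) -> (A=1 B=0 C=7)
Step 7: fill(B) -> (A=1 B=5 C=7)
Step 8: empty(B) -> (A=1 B=0 C=7)
Step 9: fill(A) -> (A=3 B=0 C=7)
Step 10: empty(C) -> (A=3 B=0 C=0)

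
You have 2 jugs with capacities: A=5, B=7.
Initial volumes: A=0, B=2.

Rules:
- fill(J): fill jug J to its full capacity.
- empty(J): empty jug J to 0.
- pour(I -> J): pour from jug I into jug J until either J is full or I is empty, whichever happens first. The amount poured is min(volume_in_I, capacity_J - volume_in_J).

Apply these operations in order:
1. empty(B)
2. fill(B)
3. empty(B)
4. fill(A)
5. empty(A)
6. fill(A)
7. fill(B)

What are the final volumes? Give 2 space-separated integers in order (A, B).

Step 1: empty(B) -> (A=0 B=0)
Step 2: fill(B) -> (A=0 B=7)
Step 3: empty(B) -> (A=0 B=0)
Step 4: fill(A) -> (A=5 B=0)
Step 5: empty(A) -> (A=0 B=0)
Step 6: fill(A) -> (A=5 B=0)
Step 7: fill(B) -> (A=5 B=7)

Answer: 5 7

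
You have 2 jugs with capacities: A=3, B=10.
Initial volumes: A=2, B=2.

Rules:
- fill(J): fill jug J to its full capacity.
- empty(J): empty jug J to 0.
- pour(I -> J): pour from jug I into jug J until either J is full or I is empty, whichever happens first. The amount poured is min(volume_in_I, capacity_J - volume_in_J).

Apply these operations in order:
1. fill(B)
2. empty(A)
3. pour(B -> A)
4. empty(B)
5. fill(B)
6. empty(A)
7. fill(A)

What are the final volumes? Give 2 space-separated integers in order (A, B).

Step 1: fill(B) -> (A=2 B=10)
Step 2: empty(A) -> (A=0 B=10)
Step 3: pour(B -> A) -> (A=3 B=7)
Step 4: empty(B) -> (A=3 B=0)
Step 5: fill(B) -> (A=3 B=10)
Step 6: empty(A) -> (A=0 B=10)
Step 7: fill(A) -> (A=3 B=10)

Answer: 3 10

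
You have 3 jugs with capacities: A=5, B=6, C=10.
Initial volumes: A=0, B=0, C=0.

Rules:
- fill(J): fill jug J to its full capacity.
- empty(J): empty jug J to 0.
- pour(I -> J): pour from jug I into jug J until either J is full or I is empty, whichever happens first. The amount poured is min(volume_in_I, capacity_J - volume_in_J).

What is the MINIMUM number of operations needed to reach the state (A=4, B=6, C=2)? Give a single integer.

BFS from (A=0, B=0, C=0). One shortest path:
  1. fill(B) -> (A=0 B=6 C=0)
  2. pour(B -> A) -> (A=5 B=1 C=0)
  3. pour(B -> C) -> (A=5 B=0 C=1)
  4. fill(B) -> (A=5 B=6 C=1)
  5. pour(B -> C) -> (A=5 B=0 C=7)
  6. pour(A -> B) -> (A=0 B=5 C=7)
  7. pour(C -> A) -> (A=5 B=5 C=2)
  8. pour(A -> B) -> (A=4 B=6 C=2)
Reached target in 8 moves.

Answer: 8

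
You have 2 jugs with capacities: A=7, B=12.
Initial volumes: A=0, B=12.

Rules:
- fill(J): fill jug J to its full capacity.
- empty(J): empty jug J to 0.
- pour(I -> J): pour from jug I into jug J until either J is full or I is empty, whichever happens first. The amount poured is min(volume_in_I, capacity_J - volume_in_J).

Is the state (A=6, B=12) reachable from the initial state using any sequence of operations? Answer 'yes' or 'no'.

Answer: yes

Derivation:
BFS from (A=0, B=12):
  1. fill(A) -> (A=7 B=12)
  2. empty(B) -> (A=7 B=0)
  3. pour(A -> B) -> (A=0 B=7)
  4. fill(A) -> (A=7 B=7)
  5. pour(A -> B) -> (A=2 B=12)
  6. empty(B) -> (A=2 B=0)
  7. pour(A -> B) -> (A=0 B=2)
  8. fill(A) -> (A=7 B=2)
  9. pour(A -> B) -> (A=0 B=9)
  10. fill(A) -> (A=7 B=9)
  11. pour(A -> B) -> (A=4 B=12)
  12. empty(B) -> (A=4 B=0)
  13. pour(A -> B) -> (A=0 B=4)
  14. fill(A) -> (A=7 B=4)
  15. pour(A -> B) -> (A=0 B=11)
  16. fill(A) -> (A=7 B=11)
  17. pour(A -> B) -> (A=6 B=12)
Target reached → yes.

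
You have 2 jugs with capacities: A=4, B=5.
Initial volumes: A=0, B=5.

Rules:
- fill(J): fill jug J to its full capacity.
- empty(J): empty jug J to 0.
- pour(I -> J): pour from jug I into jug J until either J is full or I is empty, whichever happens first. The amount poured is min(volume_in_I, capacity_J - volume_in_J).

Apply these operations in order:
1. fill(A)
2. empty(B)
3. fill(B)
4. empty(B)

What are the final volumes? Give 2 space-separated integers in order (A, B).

Answer: 4 0

Derivation:
Step 1: fill(A) -> (A=4 B=5)
Step 2: empty(B) -> (A=4 B=0)
Step 3: fill(B) -> (A=4 B=5)
Step 4: empty(B) -> (A=4 B=0)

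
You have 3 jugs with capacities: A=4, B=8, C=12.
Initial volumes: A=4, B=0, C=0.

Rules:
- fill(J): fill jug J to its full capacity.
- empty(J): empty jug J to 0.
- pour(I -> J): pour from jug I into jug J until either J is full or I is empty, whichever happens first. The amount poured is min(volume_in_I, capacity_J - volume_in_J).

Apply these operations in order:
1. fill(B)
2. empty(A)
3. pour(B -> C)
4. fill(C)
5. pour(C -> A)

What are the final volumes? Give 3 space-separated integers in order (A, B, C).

Step 1: fill(B) -> (A=4 B=8 C=0)
Step 2: empty(A) -> (A=0 B=8 C=0)
Step 3: pour(B -> C) -> (A=0 B=0 C=8)
Step 4: fill(C) -> (A=0 B=0 C=12)
Step 5: pour(C -> A) -> (A=4 B=0 C=8)

Answer: 4 0 8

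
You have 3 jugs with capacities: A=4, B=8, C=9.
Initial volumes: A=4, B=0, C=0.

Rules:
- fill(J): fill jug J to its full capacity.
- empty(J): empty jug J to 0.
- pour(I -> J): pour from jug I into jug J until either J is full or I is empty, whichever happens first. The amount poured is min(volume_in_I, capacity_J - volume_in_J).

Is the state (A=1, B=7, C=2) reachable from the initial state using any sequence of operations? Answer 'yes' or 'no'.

Answer: no

Derivation:
BFS explored all 282 reachable states.
Reachable set includes: (0,0,0), (0,0,1), (0,0,2), (0,0,3), (0,0,4), (0,0,5), (0,0,6), (0,0,7), (0,0,8), (0,0,9), (0,1,0), (0,1,1) ...
Target (A=1, B=7, C=2) not in reachable set → no.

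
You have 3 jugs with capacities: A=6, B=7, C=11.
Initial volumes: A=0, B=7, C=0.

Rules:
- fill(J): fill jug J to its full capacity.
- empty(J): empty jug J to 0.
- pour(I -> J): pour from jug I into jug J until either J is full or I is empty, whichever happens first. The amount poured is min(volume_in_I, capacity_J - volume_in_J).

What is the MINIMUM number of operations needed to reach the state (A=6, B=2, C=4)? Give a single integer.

Answer: 6

Derivation:
BFS from (A=0, B=7, C=0). One shortest path:
  1. fill(C) -> (A=0 B=7 C=11)
  2. pour(B -> A) -> (A=6 B=1 C=11)
  3. empty(A) -> (A=0 B=1 C=11)
  4. pour(B -> A) -> (A=1 B=0 C=11)
  5. pour(C -> B) -> (A=1 B=7 C=4)
  6. pour(B -> A) -> (A=6 B=2 C=4)
Reached target in 6 moves.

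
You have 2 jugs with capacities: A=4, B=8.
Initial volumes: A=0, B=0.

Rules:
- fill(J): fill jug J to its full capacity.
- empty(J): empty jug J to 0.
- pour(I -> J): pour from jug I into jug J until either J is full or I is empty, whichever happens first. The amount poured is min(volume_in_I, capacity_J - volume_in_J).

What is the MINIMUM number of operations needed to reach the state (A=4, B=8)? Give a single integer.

BFS from (A=0, B=0). One shortest path:
  1. fill(A) -> (A=4 B=0)
  2. fill(B) -> (A=4 B=8)
Reached target in 2 moves.

Answer: 2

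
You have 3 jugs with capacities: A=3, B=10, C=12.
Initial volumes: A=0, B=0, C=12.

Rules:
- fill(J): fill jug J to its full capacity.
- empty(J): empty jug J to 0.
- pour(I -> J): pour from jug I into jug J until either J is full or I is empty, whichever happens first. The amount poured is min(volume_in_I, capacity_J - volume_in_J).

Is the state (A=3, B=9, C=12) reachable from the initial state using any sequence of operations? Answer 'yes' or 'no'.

Answer: yes

Derivation:
BFS from (A=0, B=0, C=12):
  1. pour(C -> A) -> (A=3 B=0 C=9)
  2. pour(C -> B) -> (A=3 B=9 C=0)
  3. fill(C) -> (A=3 B=9 C=12)
Target reached → yes.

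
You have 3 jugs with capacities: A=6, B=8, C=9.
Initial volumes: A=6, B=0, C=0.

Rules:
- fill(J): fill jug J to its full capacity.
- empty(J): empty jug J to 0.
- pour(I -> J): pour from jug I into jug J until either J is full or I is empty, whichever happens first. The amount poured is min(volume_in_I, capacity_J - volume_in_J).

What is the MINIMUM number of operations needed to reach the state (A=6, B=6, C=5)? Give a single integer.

BFS from (A=6, B=0, C=0). One shortest path:
  1. empty(A) -> (A=0 B=0 C=0)
  2. fill(B) -> (A=0 B=8 C=0)
  3. pour(B -> A) -> (A=6 B=2 C=0)
  4. pour(A -> C) -> (A=0 B=2 C=6)
  5. pour(B -> A) -> (A=2 B=0 C=6)
  6. pour(C -> B) -> (A=2 B=6 C=0)
  7. fill(C) -> (A=2 B=6 C=9)
  8. pour(C -> A) -> (A=6 B=6 C=5)
Reached target in 8 moves.

Answer: 8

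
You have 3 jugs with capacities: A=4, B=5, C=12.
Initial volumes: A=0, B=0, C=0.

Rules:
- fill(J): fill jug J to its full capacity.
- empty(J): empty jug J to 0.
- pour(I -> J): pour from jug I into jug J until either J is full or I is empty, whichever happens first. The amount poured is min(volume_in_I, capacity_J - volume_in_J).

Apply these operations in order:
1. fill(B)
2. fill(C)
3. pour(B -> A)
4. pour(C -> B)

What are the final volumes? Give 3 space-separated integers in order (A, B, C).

Step 1: fill(B) -> (A=0 B=5 C=0)
Step 2: fill(C) -> (A=0 B=5 C=12)
Step 3: pour(B -> A) -> (A=4 B=1 C=12)
Step 4: pour(C -> B) -> (A=4 B=5 C=8)

Answer: 4 5 8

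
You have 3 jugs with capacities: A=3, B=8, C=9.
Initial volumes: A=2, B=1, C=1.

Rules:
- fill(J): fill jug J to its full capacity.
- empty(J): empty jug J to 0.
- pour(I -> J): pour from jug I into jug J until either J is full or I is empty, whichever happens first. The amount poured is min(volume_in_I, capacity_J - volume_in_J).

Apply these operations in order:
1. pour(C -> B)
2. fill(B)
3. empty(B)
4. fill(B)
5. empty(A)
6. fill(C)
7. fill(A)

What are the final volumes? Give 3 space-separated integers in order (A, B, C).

Answer: 3 8 9

Derivation:
Step 1: pour(C -> B) -> (A=2 B=2 C=0)
Step 2: fill(B) -> (A=2 B=8 C=0)
Step 3: empty(B) -> (A=2 B=0 C=0)
Step 4: fill(B) -> (A=2 B=8 C=0)
Step 5: empty(A) -> (A=0 B=8 C=0)
Step 6: fill(C) -> (A=0 B=8 C=9)
Step 7: fill(A) -> (A=3 B=8 C=9)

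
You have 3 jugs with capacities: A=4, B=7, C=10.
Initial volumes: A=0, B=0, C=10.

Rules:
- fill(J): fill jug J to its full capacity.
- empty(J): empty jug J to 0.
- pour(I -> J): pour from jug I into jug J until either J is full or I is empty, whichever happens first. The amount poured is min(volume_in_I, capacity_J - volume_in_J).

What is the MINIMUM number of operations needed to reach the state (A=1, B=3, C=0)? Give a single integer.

Answer: 6

Derivation:
BFS from (A=0, B=0, C=10). One shortest path:
  1. fill(A) -> (A=4 B=0 C=10)
  2. pour(A -> B) -> (A=0 B=4 C=10)
  3. pour(C -> A) -> (A=4 B=4 C=6)
  4. pour(A -> B) -> (A=1 B=7 C=6)
  5. pour(B -> C) -> (A=1 B=3 C=10)
  6. empty(C) -> (A=1 B=3 C=0)
Reached target in 6 moves.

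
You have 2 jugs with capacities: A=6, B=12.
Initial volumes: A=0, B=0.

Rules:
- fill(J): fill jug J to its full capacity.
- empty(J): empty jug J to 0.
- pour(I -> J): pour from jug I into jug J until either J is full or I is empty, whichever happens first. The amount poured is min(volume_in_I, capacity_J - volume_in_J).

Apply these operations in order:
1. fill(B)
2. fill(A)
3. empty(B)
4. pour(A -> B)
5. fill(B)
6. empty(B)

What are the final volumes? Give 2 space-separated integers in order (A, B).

Answer: 0 0

Derivation:
Step 1: fill(B) -> (A=0 B=12)
Step 2: fill(A) -> (A=6 B=12)
Step 3: empty(B) -> (A=6 B=0)
Step 4: pour(A -> B) -> (A=0 B=6)
Step 5: fill(B) -> (A=0 B=12)
Step 6: empty(B) -> (A=0 B=0)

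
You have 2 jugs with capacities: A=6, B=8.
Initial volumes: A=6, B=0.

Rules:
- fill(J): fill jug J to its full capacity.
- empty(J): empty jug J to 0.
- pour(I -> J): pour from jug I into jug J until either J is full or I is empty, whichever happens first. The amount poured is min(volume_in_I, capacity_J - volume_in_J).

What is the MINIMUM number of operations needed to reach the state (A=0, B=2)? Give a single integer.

Answer: 4

Derivation:
BFS from (A=6, B=0). One shortest path:
  1. empty(A) -> (A=0 B=0)
  2. fill(B) -> (A=0 B=8)
  3. pour(B -> A) -> (A=6 B=2)
  4. empty(A) -> (A=0 B=2)
Reached target in 4 moves.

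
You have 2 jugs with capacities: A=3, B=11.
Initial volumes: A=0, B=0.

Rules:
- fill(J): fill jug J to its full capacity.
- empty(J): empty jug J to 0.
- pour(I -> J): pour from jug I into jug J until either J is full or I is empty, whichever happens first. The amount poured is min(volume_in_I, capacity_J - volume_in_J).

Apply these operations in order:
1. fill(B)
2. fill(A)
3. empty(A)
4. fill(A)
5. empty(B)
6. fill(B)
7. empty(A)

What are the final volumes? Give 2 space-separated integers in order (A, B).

Step 1: fill(B) -> (A=0 B=11)
Step 2: fill(A) -> (A=3 B=11)
Step 3: empty(A) -> (A=0 B=11)
Step 4: fill(A) -> (A=3 B=11)
Step 5: empty(B) -> (A=3 B=0)
Step 6: fill(B) -> (A=3 B=11)
Step 7: empty(A) -> (A=0 B=11)

Answer: 0 11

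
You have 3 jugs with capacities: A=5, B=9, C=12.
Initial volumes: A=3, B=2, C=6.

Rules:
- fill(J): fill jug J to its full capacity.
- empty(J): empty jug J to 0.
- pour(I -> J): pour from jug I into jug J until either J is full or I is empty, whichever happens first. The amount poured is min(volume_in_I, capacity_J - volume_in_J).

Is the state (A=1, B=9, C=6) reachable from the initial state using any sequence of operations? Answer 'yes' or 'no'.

Answer: yes

Derivation:
BFS from (A=3, B=2, C=6):
  1. pour(A -> B) -> (A=0 B=5 C=6)
  2. fill(A) -> (A=5 B=5 C=6)
  3. pour(A -> B) -> (A=1 B=9 C=6)
Target reached → yes.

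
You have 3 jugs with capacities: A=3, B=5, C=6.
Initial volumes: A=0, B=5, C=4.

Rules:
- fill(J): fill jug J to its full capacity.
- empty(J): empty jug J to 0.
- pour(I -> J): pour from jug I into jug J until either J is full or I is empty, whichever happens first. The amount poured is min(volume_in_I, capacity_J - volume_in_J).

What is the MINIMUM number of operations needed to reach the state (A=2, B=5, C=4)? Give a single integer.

Answer: 4

Derivation:
BFS from (A=0, B=5, C=4). One shortest path:
  1. pour(B -> A) -> (A=3 B=2 C=4)
  2. empty(A) -> (A=0 B=2 C=4)
  3. pour(B -> A) -> (A=2 B=0 C=4)
  4. fill(B) -> (A=2 B=5 C=4)
Reached target in 4 moves.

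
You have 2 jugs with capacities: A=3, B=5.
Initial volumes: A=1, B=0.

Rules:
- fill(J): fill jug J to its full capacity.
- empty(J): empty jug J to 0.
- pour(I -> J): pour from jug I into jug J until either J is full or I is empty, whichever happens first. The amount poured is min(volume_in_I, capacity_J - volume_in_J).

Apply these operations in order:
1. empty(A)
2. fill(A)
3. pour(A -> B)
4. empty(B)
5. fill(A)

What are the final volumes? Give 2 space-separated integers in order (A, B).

Answer: 3 0

Derivation:
Step 1: empty(A) -> (A=0 B=0)
Step 2: fill(A) -> (A=3 B=0)
Step 3: pour(A -> B) -> (A=0 B=3)
Step 4: empty(B) -> (A=0 B=0)
Step 5: fill(A) -> (A=3 B=0)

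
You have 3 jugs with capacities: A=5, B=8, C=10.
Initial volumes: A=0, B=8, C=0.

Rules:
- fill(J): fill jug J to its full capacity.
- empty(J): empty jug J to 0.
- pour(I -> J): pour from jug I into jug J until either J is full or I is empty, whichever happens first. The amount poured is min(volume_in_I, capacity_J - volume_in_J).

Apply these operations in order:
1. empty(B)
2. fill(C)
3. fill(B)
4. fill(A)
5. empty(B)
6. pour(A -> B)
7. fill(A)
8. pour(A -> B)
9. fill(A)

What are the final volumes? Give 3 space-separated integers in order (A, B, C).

Answer: 5 8 10

Derivation:
Step 1: empty(B) -> (A=0 B=0 C=0)
Step 2: fill(C) -> (A=0 B=0 C=10)
Step 3: fill(B) -> (A=0 B=8 C=10)
Step 4: fill(A) -> (A=5 B=8 C=10)
Step 5: empty(B) -> (A=5 B=0 C=10)
Step 6: pour(A -> B) -> (A=0 B=5 C=10)
Step 7: fill(A) -> (A=5 B=5 C=10)
Step 8: pour(A -> B) -> (A=2 B=8 C=10)
Step 9: fill(A) -> (A=5 B=8 C=10)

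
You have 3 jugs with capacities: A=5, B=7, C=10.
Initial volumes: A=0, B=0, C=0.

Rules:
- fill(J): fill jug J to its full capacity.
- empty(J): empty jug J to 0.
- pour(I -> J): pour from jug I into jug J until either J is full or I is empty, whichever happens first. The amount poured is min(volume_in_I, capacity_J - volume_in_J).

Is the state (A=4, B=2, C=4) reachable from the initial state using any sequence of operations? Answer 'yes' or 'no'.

Answer: no

Derivation:
BFS explored all 312 reachable states.
Reachable set includes: (0,0,0), (0,0,1), (0,0,2), (0,0,3), (0,0,4), (0,0,5), (0,0,6), (0,0,7), (0,0,8), (0,0,9), (0,0,10), (0,1,0) ...
Target (A=4, B=2, C=4) not in reachable set → no.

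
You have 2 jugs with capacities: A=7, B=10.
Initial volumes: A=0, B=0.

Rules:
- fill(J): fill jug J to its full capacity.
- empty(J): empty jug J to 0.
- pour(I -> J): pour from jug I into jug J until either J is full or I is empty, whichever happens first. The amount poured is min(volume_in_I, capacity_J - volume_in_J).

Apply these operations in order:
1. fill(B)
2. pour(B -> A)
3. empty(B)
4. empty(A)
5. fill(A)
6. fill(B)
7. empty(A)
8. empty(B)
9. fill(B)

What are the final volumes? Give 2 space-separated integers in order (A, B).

Answer: 0 10

Derivation:
Step 1: fill(B) -> (A=0 B=10)
Step 2: pour(B -> A) -> (A=7 B=3)
Step 3: empty(B) -> (A=7 B=0)
Step 4: empty(A) -> (A=0 B=0)
Step 5: fill(A) -> (A=7 B=0)
Step 6: fill(B) -> (A=7 B=10)
Step 7: empty(A) -> (A=0 B=10)
Step 8: empty(B) -> (A=0 B=0)
Step 9: fill(B) -> (A=0 B=10)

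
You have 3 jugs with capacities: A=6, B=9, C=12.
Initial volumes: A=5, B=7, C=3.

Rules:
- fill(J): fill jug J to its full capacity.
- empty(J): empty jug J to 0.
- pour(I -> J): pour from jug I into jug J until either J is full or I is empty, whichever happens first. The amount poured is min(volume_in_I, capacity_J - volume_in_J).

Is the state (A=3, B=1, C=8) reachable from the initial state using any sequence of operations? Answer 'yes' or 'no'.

BFS explored all 367 reachable states.
Reachable set includes: (0,0,0), (0,0,1), (0,0,2), (0,0,3), (0,0,4), (0,0,5), (0,0,6), (0,0,7), (0,0,8), (0,0,9), (0,0,10), (0,0,11) ...
Target (A=3, B=1, C=8) not in reachable set → no.

Answer: no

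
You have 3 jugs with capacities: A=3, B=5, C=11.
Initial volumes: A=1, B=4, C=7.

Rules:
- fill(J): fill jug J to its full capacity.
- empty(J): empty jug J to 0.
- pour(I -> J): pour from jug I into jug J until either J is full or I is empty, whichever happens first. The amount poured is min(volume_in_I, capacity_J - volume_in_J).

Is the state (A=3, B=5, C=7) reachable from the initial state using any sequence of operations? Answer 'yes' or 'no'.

Answer: yes

Derivation:
BFS from (A=1, B=4, C=7):
  1. fill(A) -> (A=3 B=4 C=7)
  2. fill(B) -> (A=3 B=5 C=7)
Target reached → yes.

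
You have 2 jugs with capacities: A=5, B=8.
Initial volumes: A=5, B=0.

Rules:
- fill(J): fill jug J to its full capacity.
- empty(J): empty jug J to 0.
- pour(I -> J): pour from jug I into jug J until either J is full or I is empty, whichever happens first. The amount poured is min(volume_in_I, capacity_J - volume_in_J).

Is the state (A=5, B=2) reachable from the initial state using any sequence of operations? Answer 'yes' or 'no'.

BFS from (A=5, B=0):
  1. pour(A -> B) -> (A=0 B=5)
  2. fill(A) -> (A=5 B=5)
  3. pour(A -> B) -> (A=2 B=8)
  4. empty(B) -> (A=2 B=0)
  5. pour(A -> B) -> (A=0 B=2)
  6. fill(A) -> (A=5 B=2)
Target reached → yes.

Answer: yes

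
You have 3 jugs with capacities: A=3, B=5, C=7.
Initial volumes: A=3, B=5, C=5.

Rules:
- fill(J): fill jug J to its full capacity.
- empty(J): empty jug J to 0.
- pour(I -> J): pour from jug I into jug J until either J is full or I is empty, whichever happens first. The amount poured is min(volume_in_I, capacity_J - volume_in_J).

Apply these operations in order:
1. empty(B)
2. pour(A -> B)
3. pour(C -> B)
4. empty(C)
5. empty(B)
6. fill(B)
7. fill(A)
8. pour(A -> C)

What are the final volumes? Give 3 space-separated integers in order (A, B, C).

Answer: 0 5 3

Derivation:
Step 1: empty(B) -> (A=3 B=0 C=5)
Step 2: pour(A -> B) -> (A=0 B=3 C=5)
Step 3: pour(C -> B) -> (A=0 B=5 C=3)
Step 4: empty(C) -> (A=0 B=5 C=0)
Step 5: empty(B) -> (A=0 B=0 C=0)
Step 6: fill(B) -> (A=0 B=5 C=0)
Step 7: fill(A) -> (A=3 B=5 C=0)
Step 8: pour(A -> C) -> (A=0 B=5 C=3)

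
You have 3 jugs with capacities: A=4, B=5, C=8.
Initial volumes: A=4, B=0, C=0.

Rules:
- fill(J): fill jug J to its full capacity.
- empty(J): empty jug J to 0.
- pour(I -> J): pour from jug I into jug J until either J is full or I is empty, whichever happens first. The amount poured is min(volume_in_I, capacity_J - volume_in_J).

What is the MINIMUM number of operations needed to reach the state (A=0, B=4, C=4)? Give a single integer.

Answer: 3

Derivation:
BFS from (A=4, B=0, C=0). One shortest path:
  1. pour(A -> B) -> (A=0 B=4 C=0)
  2. fill(A) -> (A=4 B=4 C=0)
  3. pour(A -> C) -> (A=0 B=4 C=4)
Reached target in 3 moves.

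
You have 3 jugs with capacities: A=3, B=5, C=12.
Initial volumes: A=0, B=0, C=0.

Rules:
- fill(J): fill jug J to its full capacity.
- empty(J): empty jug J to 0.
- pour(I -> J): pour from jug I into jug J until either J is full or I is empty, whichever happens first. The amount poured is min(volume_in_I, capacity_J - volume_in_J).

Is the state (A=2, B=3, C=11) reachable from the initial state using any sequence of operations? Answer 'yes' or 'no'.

BFS explored all 224 reachable states.
Reachable set includes: (0,0,0), (0,0,1), (0,0,2), (0,0,3), (0,0,4), (0,0,5), (0,0,6), (0,0,7), (0,0,8), (0,0,9), (0,0,10), (0,0,11) ...
Target (A=2, B=3, C=11) not in reachable set → no.

Answer: no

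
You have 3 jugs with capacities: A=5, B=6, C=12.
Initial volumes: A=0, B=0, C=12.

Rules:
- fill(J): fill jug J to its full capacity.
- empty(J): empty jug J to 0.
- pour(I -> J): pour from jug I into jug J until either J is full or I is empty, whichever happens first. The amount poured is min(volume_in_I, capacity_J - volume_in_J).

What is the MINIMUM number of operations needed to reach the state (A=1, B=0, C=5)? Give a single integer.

Answer: 5

Derivation:
BFS from (A=0, B=0, C=12). One shortest path:
  1. fill(B) -> (A=0 B=6 C=12)
  2. empty(C) -> (A=0 B=6 C=0)
  3. pour(B -> A) -> (A=5 B=1 C=0)
  4. pour(A -> C) -> (A=0 B=1 C=5)
  5. pour(B -> A) -> (A=1 B=0 C=5)
Reached target in 5 moves.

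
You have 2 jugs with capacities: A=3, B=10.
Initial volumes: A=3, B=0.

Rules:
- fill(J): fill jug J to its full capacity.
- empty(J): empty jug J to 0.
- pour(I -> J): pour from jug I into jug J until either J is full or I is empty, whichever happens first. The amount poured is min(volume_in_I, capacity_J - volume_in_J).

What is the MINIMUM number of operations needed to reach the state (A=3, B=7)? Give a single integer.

BFS from (A=3, B=0). One shortest path:
  1. empty(A) -> (A=0 B=0)
  2. fill(B) -> (A=0 B=10)
  3. pour(B -> A) -> (A=3 B=7)
Reached target in 3 moves.

Answer: 3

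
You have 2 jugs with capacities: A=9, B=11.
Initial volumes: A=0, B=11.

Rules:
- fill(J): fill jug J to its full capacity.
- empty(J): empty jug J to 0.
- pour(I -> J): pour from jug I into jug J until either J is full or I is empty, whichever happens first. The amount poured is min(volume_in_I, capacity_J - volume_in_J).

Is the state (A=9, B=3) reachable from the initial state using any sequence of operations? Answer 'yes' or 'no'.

BFS from (A=0, B=11):
  1. fill(A) -> (A=9 B=11)
  2. empty(B) -> (A=9 B=0)
  3. pour(A -> B) -> (A=0 B=9)
  4. fill(A) -> (A=9 B=9)
  5. pour(A -> B) -> (A=7 B=11)
  6. empty(B) -> (A=7 B=0)
  7. pour(A -> B) -> (A=0 B=7)
  8. fill(A) -> (A=9 B=7)
  9. pour(A -> B) -> (A=5 B=11)
  10. empty(B) -> (A=5 B=0)
  11. pour(A -> B) -> (A=0 B=5)
  12. fill(A) -> (A=9 B=5)
  13. pour(A -> B) -> (A=3 B=11)
  14. empty(B) -> (A=3 B=0)
  15. pour(A -> B) -> (A=0 B=3)
  16. fill(A) -> (A=9 B=3)
Target reached → yes.

Answer: yes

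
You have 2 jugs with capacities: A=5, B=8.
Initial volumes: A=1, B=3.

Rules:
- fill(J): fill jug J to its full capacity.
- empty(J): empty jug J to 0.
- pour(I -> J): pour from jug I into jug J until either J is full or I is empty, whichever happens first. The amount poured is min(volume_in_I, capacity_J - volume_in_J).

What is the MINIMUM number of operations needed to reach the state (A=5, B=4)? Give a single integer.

Answer: 2

Derivation:
BFS from (A=1, B=3). One shortest path:
  1. fill(B) -> (A=1 B=8)
  2. pour(B -> A) -> (A=5 B=4)
Reached target in 2 moves.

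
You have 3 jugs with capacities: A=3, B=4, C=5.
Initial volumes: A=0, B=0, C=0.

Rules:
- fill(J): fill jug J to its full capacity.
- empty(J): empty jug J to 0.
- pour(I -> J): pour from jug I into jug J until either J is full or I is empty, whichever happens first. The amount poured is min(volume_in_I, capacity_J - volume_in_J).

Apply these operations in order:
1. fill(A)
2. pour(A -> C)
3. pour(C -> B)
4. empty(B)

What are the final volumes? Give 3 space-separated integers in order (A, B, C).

Step 1: fill(A) -> (A=3 B=0 C=0)
Step 2: pour(A -> C) -> (A=0 B=0 C=3)
Step 3: pour(C -> B) -> (A=0 B=3 C=0)
Step 4: empty(B) -> (A=0 B=0 C=0)

Answer: 0 0 0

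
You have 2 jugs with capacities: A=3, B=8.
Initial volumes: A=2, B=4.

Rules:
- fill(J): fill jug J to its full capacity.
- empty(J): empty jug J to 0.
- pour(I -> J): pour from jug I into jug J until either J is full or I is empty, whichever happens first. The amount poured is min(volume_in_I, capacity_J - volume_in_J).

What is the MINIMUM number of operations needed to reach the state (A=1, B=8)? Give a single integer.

Answer: 3

Derivation:
BFS from (A=2, B=4). One shortest path:
  1. pour(A -> B) -> (A=0 B=6)
  2. fill(A) -> (A=3 B=6)
  3. pour(A -> B) -> (A=1 B=8)
Reached target in 3 moves.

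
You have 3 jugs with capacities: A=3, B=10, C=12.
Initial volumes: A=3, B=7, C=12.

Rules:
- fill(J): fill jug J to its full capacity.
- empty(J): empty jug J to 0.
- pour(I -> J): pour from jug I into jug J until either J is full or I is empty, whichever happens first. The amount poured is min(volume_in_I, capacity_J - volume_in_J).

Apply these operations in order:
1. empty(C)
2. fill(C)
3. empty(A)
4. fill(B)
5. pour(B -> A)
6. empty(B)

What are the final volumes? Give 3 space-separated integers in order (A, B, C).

Step 1: empty(C) -> (A=3 B=7 C=0)
Step 2: fill(C) -> (A=3 B=7 C=12)
Step 3: empty(A) -> (A=0 B=7 C=12)
Step 4: fill(B) -> (A=0 B=10 C=12)
Step 5: pour(B -> A) -> (A=3 B=7 C=12)
Step 6: empty(B) -> (A=3 B=0 C=12)

Answer: 3 0 12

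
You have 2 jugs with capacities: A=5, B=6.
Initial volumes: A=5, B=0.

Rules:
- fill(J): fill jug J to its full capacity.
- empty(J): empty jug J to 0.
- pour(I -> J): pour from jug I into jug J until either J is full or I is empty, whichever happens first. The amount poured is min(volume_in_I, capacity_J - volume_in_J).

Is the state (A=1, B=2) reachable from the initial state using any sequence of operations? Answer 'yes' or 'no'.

BFS explored all 22 reachable states.
Reachable set includes: (0,0), (0,1), (0,2), (0,3), (0,4), (0,5), (0,6), (1,0), (1,6), (2,0), (2,6), (3,0) ...
Target (A=1, B=2) not in reachable set → no.

Answer: no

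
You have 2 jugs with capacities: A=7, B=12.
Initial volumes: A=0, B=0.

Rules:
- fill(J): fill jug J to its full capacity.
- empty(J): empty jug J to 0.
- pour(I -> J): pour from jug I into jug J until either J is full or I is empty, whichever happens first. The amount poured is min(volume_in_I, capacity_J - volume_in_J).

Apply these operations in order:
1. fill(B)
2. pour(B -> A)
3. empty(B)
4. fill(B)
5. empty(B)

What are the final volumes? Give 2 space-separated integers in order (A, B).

Step 1: fill(B) -> (A=0 B=12)
Step 2: pour(B -> A) -> (A=7 B=5)
Step 3: empty(B) -> (A=7 B=0)
Step 4: fill(B) -> (A=7 B=12)
Step 5: empty(B) -> (A=7 B=0)

Answer: 7 0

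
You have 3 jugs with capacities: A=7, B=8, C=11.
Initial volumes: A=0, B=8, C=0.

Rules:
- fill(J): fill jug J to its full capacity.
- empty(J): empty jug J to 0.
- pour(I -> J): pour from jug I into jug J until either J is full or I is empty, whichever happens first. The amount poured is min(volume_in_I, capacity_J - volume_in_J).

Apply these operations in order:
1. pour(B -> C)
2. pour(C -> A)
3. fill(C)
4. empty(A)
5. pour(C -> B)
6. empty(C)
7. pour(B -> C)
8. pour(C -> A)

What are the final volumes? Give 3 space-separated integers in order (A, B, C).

Step 1: pour(B -> C) -> (A=0 B=0 C=8)
Step 2: pour(C -> A) -> (A=7 B=0 C=1)
Step 3: fill(C) -> (A=7 B=0 C=11)
Step 4: empty(A) -> (A=0 B=0 C=11)
Step 5: pour(C -> B) -> (A=0 B=8 C=3)
Step 6: empty(C) -> (A=0 B=8 C=0)
Step 7: pour(B -> C) -> (A=0 B=0 C=8)
Step 8: pour(C -> A) -> (A=7 B=0 C=1)

Answer: 7 0 1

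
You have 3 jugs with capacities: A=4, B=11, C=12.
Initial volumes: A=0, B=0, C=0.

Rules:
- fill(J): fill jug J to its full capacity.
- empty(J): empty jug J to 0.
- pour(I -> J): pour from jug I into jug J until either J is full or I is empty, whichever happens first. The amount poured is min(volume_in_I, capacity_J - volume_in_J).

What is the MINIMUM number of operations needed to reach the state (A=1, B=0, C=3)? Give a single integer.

Answer: 8

Derivation:
BFS from (A=0, B=0, C=0). One shortest path:
  1. fill(C) -> (A=0 B=0 C=12)
  2. pour(C -> B) -> (A=0 B=11 C=1)
  3. pour(B -> A) -> (A=4 B=7 C=1)
  4. empty(A) -> (A=0 B=7 C=1)
  5. pour(B -> A) -> (A=4 B=3 C=1)
  6. empty(A) -> (A=0 B=3 C=1)
  7. pour(C -> A) -> (A=1 B=3 C=0)
  8. pour(B -> C) -> (A=1 B=0 C=3)
Reached target in 8 moves.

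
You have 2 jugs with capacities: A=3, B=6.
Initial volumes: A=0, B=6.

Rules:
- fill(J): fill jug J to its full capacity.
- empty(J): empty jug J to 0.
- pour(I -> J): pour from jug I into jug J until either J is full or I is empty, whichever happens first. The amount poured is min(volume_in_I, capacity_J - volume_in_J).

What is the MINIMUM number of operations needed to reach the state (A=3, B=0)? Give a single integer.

Answer: 2

Derivation:
BFS from (A=0, B=6). One shortest path:
  1. fill(A) -> (A=3 B=6)
  2. empty(B) -> (A=3 B=0)
Reached target in 2 moves.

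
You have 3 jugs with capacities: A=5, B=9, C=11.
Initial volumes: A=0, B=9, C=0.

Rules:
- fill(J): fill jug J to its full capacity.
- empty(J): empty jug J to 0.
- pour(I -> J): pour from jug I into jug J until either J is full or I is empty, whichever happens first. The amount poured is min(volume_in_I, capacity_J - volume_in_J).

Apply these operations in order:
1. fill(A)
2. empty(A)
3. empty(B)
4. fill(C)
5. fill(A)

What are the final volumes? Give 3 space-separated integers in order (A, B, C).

Step 1: fill(A) -> (A=5 B=9 C=0)
Step 2: empty(A) -> (A=0 B=9 C=0)
Step 3: empty(B) -> (A=0 B=0 C=0)
Step 4: fill(C) -> (A=0 B=0 C=11)
Step 5: fill(A) -> (A=5 B=0 C=11)

Answer: 5 0 11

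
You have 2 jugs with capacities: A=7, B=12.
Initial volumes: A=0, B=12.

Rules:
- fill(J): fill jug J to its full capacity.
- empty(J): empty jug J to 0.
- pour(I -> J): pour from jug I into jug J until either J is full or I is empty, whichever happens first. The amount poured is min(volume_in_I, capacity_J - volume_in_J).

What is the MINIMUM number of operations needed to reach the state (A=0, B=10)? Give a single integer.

Answer: 6

Derivation:
BFS from (A=0, B=12). One shortest path:
  1. pour(B -> A) -> (A=7 B=5)
  2. empty(A) -> (A=0 B=5)
  3. pour(B -> A) -> (A=5 B=0)
  4. fill(B) -> (A=5 B=12)
  5. pour(B -> A) -> (A=7 B=10)
  6. empty(A) -> (A=0 B=10)
Reached target in 6 moves.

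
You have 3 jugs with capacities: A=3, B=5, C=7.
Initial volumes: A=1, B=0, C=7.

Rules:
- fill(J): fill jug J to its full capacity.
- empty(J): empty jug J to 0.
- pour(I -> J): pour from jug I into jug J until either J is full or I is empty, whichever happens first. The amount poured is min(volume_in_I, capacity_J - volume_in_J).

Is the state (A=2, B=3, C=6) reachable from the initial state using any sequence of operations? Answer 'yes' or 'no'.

Answer: no

Derivation:
BFS explored all 144 reachable states.
Reachable set includes: (0,0,0), (0,0,1), (0,0,2), (0,0,3), (0,0,4), (0,0,5), (0,0,6), (0,0,7), (0,1,0), (0,1,1), (0,1,2), (0,1,3) ...
Target (A=2, B=3, C=6) not in reachable set → no.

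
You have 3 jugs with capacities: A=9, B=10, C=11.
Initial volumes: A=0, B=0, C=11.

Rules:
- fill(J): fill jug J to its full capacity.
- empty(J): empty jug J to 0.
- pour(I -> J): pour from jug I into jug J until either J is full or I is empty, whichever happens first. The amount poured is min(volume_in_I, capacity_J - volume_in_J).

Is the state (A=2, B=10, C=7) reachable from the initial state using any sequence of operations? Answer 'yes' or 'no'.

BFS from (A=0, B=0, C=11):
  1. pour(C -> A) -> (A=9 B=0 C=2)
  2. pour(C -> B) -> (A=9 B=2 C=0)
  3. pour(A -> C) -> (A=0 B=2 C=9)
  4. fill(A) -> (A=9 B=2 C=9)
  5. pour(A -> C) -> (A=7 B=2 C=11)
  6. empty(C) -> (A=7 B=2 C=0)
  7. pour(A -> C) -> (A=0 B=2 C=7)
  8. pour(B -> A) -> (A=2 B=0 C=7)
  9. fill(B) -> (A=2 B=10 C=7)
Target reached → yes.

Answer: yes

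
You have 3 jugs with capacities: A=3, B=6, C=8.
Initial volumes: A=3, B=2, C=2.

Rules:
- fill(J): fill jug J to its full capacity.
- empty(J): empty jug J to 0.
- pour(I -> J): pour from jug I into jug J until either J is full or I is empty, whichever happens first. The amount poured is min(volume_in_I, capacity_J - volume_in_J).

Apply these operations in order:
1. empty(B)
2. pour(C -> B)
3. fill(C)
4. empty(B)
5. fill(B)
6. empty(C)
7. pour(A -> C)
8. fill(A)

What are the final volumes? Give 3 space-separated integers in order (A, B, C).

Answer: 3 6 3

Derivation:
Step 1: empty(B) -> (A=3 B=0 C=2)
Step 2: pour(C -> B) -> (A=3 B=2 C=0)
Step 3: fill(C) -> (A=3 B=2 C=8)
Step 4: empty(B) -> (A=3 B=0 C=8)
Step 5: fill(B) -> (A=3 B=6 C=8)
Step 6: empty(C) -> (A=3 B=6 C=0)
Step 7: pour(A -> C) -> (A=0 B=6 C=3)
Step 8: fill(A) -> (A=3 B=6 C=3)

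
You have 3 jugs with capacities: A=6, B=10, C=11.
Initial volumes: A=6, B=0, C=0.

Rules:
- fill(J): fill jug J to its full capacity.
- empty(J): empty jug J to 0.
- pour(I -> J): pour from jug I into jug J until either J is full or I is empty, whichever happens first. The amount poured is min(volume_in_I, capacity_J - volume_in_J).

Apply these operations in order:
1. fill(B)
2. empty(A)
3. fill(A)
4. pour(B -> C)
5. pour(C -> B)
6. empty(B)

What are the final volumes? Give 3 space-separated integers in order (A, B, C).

Step 1: fill(B) -> (A=6 B=10 C=0)
Step 2: empty(A) -> (A=0 B=10 C=0)
Step 3: fill(A) -> (A=6 B=10 C=0)
Step 4: pour(B -> C) -> (A=6 B=0 C=10)
Step 5: pour(C -> B) -> (A=6 B=10 C=0)
Step 6: empty(B) -> (A=6 B=0 C=0)

Answer: 6 0 0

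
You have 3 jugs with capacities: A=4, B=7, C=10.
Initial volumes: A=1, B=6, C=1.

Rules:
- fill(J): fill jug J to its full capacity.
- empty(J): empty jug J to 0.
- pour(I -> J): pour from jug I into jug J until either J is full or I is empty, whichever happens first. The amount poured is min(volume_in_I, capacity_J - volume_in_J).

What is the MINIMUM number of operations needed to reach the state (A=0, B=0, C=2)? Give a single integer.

Answer: 2

Derivation:
BFS from (A=1, B=6, C=1). One shortest path:
  1. empty(B) -> (A=1 B=0 C=1)
  2. pour(A -> C) -> (A=0 B=0 C=2)
Reached target in 2 moves.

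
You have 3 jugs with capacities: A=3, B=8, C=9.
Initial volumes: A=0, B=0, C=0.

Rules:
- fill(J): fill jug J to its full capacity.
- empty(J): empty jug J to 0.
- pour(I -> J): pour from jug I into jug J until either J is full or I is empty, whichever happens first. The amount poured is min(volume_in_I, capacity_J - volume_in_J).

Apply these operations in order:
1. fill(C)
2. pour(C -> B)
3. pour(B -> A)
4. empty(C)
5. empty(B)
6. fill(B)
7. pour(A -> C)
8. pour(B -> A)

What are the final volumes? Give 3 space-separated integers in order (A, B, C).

Step 1: fill(C) -> (A=0 B=0 C=9)
Step 2: pour(C -> B) -> (A=0 B=8 C=1)
Step 3: pour(B -> A) -> (A=3 B=5 C=1)
Step 4: empty(C) -> (A=3 B=5 C=0)
Step 5: empty(B) -> (A=3 B=0 C=0)
Step 6: fill(B) -> (A=3 B=8 C=0)
Step 7: pour(A -> C) -> (A=0 B=8 C=3)
Step 8: pour(B -> A) -> (A=3 B=5 C=3)

Answer: 3 5 3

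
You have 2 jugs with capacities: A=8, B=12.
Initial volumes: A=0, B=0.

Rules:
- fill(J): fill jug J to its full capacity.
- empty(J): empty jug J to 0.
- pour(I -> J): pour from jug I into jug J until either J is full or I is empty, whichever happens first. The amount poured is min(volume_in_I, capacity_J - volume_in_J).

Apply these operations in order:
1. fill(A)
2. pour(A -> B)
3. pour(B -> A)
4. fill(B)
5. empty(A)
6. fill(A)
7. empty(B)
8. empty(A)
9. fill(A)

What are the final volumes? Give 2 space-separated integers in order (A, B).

Answer: 8 0

Derivation:
Step 1: fill(A) -> (A=8 B=0)
Step 2: pour(A -> B) -> (A=0 B=8)
Step 3: pour(B -> A) -> (A=8 B=0)
Step 4: fill(B) -> (A=8 B=12)
Step 5: empty(A) -> (A=0 B=12)
Step 6: fill(A) -> (A=8 B=12)
Step 7: empty(B) -> (A=8 B=0)
Step 8: empty(A) -> (A=0 B=0)
Step 9: fill(A) -> (A=8 B=0)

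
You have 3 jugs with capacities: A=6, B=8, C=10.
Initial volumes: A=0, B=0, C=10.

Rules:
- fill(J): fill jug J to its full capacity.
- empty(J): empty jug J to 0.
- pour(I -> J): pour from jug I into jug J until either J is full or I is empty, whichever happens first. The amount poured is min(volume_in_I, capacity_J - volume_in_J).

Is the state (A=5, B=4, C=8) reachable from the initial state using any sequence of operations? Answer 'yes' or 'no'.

BFS explored all 96 reachable states.
Reachable set includes: (0,0,0), (0,0,2), (0,0,4), (0,0,6), (0,0,8), (0,0,10), (0,2,0), (0,2,2), (0,2,4), (0,2,6), (0,2,8), (0,2,10) ...
Target (A=5, B=4, C=8) not in reachable set → no.

Answer: no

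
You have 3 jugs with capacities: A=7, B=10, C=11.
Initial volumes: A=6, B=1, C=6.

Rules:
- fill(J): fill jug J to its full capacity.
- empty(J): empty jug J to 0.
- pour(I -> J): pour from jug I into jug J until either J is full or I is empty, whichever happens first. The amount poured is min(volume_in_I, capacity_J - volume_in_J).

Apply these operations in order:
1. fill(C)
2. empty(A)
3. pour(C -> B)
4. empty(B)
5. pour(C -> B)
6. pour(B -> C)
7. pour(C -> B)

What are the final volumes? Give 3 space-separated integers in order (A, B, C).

Answer: 0 2 0

Derivation:
Step 1: fill(C) -> (A=6 B=1 C=11)
Step 2: empty(A) -> (A=0 B=1 C=11)
Step 3: pour(C -> B) -> (A=0 B=10 C=2)
Step 4: empty(B) -> (A=0 B=0 C=2)
Step 5: pour(C -> B) -> (A=0 B=2 C=0)
Step 6: pour(B -> C) -> (A=0 B=0 C=2)
Step 7: pour(C -> B) -> (A=0 B=2 C=0)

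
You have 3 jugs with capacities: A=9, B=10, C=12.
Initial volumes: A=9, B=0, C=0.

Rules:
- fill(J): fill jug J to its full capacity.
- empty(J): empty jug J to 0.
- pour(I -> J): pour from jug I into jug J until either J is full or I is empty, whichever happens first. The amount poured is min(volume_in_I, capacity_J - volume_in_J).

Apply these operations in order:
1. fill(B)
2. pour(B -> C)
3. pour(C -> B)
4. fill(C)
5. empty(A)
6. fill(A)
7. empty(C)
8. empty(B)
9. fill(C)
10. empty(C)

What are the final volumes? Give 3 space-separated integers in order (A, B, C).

Step 1: fill(B) -> (A=9 B=10 C=0)
Step 2: pour(B -> C) -> (A=9 B=0 C=10)
Step 3: pour(C -> B) -> (A=9 B=10 C=0)
Step 4: fill(C) -> (A=9 B=10 C=12)
Step 5: empty(A) -> (A=0 B=10 C=12)
Step 6: fill(A) -> (A=9 B=10 C=12)
Step 7: empty(C) -> (A=9 B=10 C=0)
Step 8: empty(B) -> (A=9 B=0 C=0)
Step 9: fill(C) -> (A=9 B=0 C=12)
Step 10: empty(C) -> (A=9 B=0 C=0)

Answer: 9 0 0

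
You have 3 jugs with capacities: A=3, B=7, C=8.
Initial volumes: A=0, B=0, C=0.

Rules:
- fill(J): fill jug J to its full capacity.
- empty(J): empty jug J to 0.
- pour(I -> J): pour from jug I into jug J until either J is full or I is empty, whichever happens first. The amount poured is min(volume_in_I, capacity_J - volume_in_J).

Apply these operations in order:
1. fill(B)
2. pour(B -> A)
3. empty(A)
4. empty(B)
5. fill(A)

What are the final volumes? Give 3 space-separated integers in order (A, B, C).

Answer: 3 0 0

Derivation:
Step 1: fill(B) -> (A=0 B=7 C=0)
Step 2: pour(B -> A) -> (A=3 B=4 C=0)
Step 3: empty(A) -> (A=0 B=4 C=0)
Step 4: empty(B) -> (A=0 B=0 C=0)
Step 5: fill(A) -> (A=3 B=0 C=0)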